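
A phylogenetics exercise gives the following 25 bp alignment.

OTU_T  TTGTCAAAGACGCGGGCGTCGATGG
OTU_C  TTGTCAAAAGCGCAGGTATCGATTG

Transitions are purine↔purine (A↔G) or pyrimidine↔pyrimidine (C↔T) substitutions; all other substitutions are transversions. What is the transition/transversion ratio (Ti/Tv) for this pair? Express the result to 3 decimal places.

The sequences differ at positions 9 (G/A, transition), 10 (A/G, transition), 14 (G/A, transition), 17 (C/T, transition), 18 (G/A, transition), 24 (G/T, transversion).
Of the 6 differences, 5 transitions and 1 transversion, so Ti/Tv = 5/1 = 5.000.

5.000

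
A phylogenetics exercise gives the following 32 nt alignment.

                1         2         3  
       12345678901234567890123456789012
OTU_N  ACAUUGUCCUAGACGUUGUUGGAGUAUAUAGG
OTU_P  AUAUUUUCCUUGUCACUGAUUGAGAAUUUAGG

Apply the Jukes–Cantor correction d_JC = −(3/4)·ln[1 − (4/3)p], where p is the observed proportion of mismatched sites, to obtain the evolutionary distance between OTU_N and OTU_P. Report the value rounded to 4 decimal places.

The sequences differ at positions 2 (C/U), 6 (G/U), 11 (A/U), 13 (A/U), 15 (G/A), 16 (U/C), 19 (U/A), 21 (G/U), 25 (U/A), 28 (A/U).
p = 10/32 = 0.312500.
d = −0.75 · ln(1 − (4/3)·0.312500) = −0.75 · ln(0.583333) = −0.75 · (-0.538997) = 0.4042.

0.4042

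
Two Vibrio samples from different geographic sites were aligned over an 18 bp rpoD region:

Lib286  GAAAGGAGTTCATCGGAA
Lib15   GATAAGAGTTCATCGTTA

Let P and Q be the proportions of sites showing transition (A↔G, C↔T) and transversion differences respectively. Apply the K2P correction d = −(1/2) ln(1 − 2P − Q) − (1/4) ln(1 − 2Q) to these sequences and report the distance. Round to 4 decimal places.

Mismatches occur at site 3 (A/T, transversion), site 5 (G/A, transition), site 16 (G/T, transversion), site 17 (A/T, transversion).
Of the 4 differences, 1 transition and 3 transversions over 18 sites: P = 1/18 = 0.055556, Q = 3/18 = 0.166667.
d = −0.5·ln(0.722221) − 0.25·ln(0.666666) = −0.5·(-0.325424) − 0.25·(-0.405466) = 0.2641.

0.2641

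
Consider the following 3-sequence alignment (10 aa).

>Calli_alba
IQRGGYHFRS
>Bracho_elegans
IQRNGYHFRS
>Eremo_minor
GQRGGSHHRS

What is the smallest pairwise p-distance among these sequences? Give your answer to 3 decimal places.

0.100

Pairwise Hamming distances:
  Calli_alba vs Bracho_elegans: 1
  Calli_alba vs Eremo_minor: 3
  Bracho_elegans vs Eremo_minor: 4
The smallest is 1 mismatch, between Calli_alba and Bracho_elegans; p = 1/10 = 0.100.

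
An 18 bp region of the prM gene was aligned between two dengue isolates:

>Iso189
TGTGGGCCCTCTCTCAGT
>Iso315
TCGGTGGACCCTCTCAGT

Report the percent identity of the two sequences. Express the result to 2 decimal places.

66.67%

Mismatches occur at site 2 (G→C), site 3 (T→G), site 5 (G→T), site 7 (C→G), site 8 (C→A), site 10 (T→C).
12 of the 18 sites match, so the percent identity is 12/18 × 100 = 66.67%.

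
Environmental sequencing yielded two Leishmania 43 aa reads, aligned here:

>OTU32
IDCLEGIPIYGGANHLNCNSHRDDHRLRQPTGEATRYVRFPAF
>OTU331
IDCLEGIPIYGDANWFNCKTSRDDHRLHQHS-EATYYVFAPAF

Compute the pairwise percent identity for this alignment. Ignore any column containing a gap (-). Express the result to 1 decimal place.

Excluding the 1 gap column leaves 42 comparable sites.
Differing sites — 12:G/D; 15:H/W; 16:L/F; 19:N/K; 20:S/T; 21:H/S; 28:R/H; 30:P/H; 31:T/S; 36:R/Y; 39:R/F; 40:F/A.
30 of the 42 comparable sites match, so the percent identity is 30/42 × 100 = 71.4%.

71.4%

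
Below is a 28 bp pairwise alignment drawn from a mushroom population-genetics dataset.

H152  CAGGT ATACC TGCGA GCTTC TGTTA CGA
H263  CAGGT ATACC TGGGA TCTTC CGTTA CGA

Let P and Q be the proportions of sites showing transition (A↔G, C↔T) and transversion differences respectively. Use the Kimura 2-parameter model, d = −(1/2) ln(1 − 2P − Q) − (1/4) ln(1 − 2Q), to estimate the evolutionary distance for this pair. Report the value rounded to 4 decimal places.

The sequences differ at positions 13 (C/G, transversion), 16 (G/T, transversion), 21 (T/C, transition).
Of the 3 differences, 1 transition and 2 transversions over 28 sites: P = 1/28 = 0.035714, Q = 2/28 = 0.071429.
d = −0.5·ln(0.857143) − 0.25·ln(0.857142) = −0.5·(-0.154151) − 0.25·(-0.154152) = 0.1156.

0.1156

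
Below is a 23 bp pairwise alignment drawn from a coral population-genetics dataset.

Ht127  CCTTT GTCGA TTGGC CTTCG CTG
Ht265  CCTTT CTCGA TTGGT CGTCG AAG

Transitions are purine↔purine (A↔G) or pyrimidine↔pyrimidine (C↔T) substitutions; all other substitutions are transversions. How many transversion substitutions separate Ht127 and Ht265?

Differing sites — 6:G/C (Tv); 15:C/T (Ti); 17:T/G (Tv); 21:C/A (Tv); 22:T/A (Tv).
Of the 5 differences, 1 transition and 4 transversions, so the answer is 4.

4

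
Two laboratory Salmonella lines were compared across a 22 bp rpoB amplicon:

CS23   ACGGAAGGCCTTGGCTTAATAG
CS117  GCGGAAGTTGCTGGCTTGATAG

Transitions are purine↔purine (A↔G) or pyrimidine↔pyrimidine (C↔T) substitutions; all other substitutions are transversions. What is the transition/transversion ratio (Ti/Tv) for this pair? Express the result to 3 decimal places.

Differing sites — 1:A/G (Ti); 8:G/T (Tv); 9:C/T (Ti); 10:C/G (Tv); 11:T/C (Ti); 18:A/G (Ti).
Of the 6 differences, 4 transitions and 2 transversions, so Ti/Tv = 4/2 = 2.000.

2.000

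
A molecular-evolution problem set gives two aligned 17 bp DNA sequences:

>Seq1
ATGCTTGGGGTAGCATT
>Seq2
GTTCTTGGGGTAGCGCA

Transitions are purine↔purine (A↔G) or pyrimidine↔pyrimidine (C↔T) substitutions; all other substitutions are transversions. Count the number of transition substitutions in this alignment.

Differing sites — 1:A/G (Ti); 3:G/T (Tv); 15:A/G (Ti); 16:T/C (Ti); 17:T/A (Tv).
Of the 5 differences, 3 transitions and 2 transversions, so the answer is 3.

3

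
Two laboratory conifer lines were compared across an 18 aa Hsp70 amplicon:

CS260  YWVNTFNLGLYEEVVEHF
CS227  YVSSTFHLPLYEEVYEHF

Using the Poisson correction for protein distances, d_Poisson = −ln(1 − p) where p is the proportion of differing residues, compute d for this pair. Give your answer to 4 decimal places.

0.4055

Differing sites — 2:W/V; 3:V/S; 4:N/S; 7:N/H; 9:G/P; 15:V/Y.
p = 6/18 = 0.333333.
d = −ln(1 − 0.333333) = −ln(0.666667) = 0.4055.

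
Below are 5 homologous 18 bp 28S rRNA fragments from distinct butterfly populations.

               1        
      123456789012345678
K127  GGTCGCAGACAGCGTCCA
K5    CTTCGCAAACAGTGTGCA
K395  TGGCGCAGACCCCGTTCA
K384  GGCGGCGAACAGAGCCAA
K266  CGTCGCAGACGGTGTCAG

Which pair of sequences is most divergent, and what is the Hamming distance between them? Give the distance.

Pairwise Hamming distances:
  K127 vs K5: 5
  K127 vs K395: 5
  K127 vs K384: 7
  K127 vs K266: 5
  K5 vs K395: 8
  K5 vs K384: 9
  K5 vs K266: 6
  K395 vs K384: 11
  K395 vs K266: 8
  K384 vs K266: 9
The largest is 11, between K395 and K384.

11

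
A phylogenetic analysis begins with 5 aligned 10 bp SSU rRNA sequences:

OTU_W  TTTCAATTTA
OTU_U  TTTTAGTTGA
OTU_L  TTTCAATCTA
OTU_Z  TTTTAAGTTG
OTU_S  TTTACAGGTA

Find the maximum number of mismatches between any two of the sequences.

6

Pairwise Hamming distances:
  OTU_W vs OTU_U: 3
  OTU_W vs OTU_L: 1
  OTU_W vs OTU_Z: 3
  OTU_W vs OTU_S: 4
  OTU_U vs OTU_L: 4
  OTU_U vs OTU_Z: 4
  OTU_U vs OTU_S: 6
  OTU_L vs OTU_Z: 4
  OTU_L vs OTU_S: 4
  OTU_Z vs OTU_S: 4
The largest is 6, between OTU_U and OTU_S.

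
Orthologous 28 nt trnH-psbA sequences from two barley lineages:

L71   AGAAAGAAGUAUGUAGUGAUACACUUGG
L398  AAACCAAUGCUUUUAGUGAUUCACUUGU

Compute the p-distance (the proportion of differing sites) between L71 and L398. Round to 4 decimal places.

0.3571

Differing sites — 2:G/A; 4:A/C; 5:A/C; 6:G/A; 8:A/U; 10:U/C; 11:A/U; 13:G/U; 21:A/U; 28:G/U.
There are 10 differences over 28 sites, so p = 10/28 = 0.3571.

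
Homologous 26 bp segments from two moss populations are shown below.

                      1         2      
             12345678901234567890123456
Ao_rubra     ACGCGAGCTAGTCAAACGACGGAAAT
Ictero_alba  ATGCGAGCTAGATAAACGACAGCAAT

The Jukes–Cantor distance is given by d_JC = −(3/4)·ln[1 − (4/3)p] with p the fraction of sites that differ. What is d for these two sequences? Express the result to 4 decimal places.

0.2222

The sequences differ at positions 2 (C/T), 12 (T/A), 13 (C/T), 21 (G/A), 23 (A/C).
p = 5/26 = 0.192308.
d = −0.75 · ln(1 − (4/3)·0.192308) = −0.75 · ln(0.743589) = −0.75 · (-0.296267) = 0.2222.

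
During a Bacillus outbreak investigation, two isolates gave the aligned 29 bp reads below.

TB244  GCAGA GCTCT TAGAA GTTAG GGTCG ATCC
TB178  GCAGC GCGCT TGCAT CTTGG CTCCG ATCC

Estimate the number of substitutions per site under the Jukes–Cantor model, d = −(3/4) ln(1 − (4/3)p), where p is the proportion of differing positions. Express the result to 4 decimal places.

0.4618

The sequences differ at positions 5 (A/C), 8 (T/G), 12 (A/G), 13 (G/C), 15 (A/T), 16 (G/C), 19 (A/G), 21 (G/C), 22 (G/T), 23 (T/C).
p = 10/29 = 0.344828.
d = −0.75 · ln(1 − (4/3)·0.344828) = −0.75 · ln(0.540229) = −0.75 · (-0.615762) = 0.4618.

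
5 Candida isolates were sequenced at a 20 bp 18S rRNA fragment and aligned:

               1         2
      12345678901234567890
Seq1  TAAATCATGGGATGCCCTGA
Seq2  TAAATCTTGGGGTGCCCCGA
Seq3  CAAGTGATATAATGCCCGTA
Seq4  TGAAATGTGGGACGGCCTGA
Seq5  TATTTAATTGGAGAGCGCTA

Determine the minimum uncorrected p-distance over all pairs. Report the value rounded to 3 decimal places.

0.150

Pairwise Hamming distances:
  Seq1 vs Seq2: 3
  Seq1 vs Seq3: 8
  Seq1 vs Seq4: 6
  Seq1 vs Seq5: 10
  Seq2 vs Seq3: 10
  Seq2 vs Seq4: 8
  Seq2 vs Seq5: 11
  Seq3 vs Seq4: 13
  Seq3 vs Seq5: 12
  Seq4 vs Seq5: 12
The smallest is 3 mismatches, between Seq1 and Seq2; p = 3/20 = 0.150.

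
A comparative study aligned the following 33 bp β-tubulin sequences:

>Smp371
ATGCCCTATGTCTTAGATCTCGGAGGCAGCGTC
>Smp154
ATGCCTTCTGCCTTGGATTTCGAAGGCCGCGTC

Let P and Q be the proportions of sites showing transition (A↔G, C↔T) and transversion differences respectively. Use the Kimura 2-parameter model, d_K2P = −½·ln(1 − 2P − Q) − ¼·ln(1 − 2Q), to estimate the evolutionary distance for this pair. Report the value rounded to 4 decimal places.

The sequences differ at positions 6 (C/T, transition), 8 (A/C, transversion), 11 (T/C, transition), 15 (A/G, transition), 19 (C/T, transition), 23 (G/A, transition), 28 (A/C, transversion).
Of the 7 differences, 5 transitions and 2 transversions over 33 sites: P = 5/33 = 0.151515, Q = 2/33 = 0.060606.
d = −0.5·ln(0.636364) − 0.25·ln(0.878788) = −0.5·(-0.451985) − 0.25·(-0.129212) = 0.2583.

0.2583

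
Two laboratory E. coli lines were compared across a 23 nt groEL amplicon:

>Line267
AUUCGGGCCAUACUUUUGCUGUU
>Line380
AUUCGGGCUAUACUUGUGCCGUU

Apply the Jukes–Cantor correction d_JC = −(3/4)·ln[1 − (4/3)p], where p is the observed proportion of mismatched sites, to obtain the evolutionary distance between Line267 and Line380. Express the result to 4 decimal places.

0.1433

Differing sites — 9:C/U; 16:U/G; 20:U/C.
p = 3/23 = 0.130435.
d = −0.75 · ln(1 − (4/3)·0.130435) = −0.75 · ln(0.826087) = −0.75 · (-0.191055) = 0.1433.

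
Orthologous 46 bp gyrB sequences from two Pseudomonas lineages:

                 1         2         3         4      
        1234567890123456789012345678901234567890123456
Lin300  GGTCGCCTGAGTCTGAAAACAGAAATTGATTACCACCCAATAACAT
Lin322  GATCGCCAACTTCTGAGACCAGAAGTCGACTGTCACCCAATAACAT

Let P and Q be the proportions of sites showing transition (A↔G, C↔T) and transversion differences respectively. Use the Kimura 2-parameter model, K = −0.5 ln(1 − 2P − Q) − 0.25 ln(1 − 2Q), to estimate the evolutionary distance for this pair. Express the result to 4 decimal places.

Mismatches occur at site 2 (G/A, transition), site 8 (T/A, transversion), site 9 (G/A, transition), site 10 (A/C, transversion), site 11 (G/T, transversion), site 17 (A/G, transition), site 19 (A/C, transversion), site 25 (A/G, transition), site 27 (T/C, transition), site 30 (T/C, transition), site 32 (A/G, transition), site 33 (C/T, transition).
Of the 12 differences, 8 transitions and 4 transversions over 46 sites: P = 8/46 = 0.173913, Q = 4/46 = 0.086957.
d = −0.5·ln(0.565217) − 0.25·ln(0.826086) = −0.5·(-0.570546) − 0.25·(-0.191056) = 0.3330.

0.3330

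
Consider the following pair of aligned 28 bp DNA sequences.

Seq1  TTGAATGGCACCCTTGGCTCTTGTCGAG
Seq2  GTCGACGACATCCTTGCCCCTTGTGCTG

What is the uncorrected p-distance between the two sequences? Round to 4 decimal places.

Differing sites — 1:T/G; 3:G/C; 4:A/G; 6:T/C; 8:G/A; 11:C/T; 17:G/C; 19:T/C; 25:C/G; 26:G/C; 27:A/T.
There are 11 differences over 28 sites, so p = 11/28 = 0.3929.

0.3929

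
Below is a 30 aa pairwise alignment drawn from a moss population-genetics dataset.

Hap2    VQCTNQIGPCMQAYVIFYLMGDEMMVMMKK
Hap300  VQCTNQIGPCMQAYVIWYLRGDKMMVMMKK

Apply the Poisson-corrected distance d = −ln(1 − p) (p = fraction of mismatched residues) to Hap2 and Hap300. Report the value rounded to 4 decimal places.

0.1054

Differing sites — 17:F/W; 20:M/R; 23:E/K.
p = 3/30 = 0.100000.
d = −ln(1 − 0.100000) = −ln(0.900000) = 0.1054.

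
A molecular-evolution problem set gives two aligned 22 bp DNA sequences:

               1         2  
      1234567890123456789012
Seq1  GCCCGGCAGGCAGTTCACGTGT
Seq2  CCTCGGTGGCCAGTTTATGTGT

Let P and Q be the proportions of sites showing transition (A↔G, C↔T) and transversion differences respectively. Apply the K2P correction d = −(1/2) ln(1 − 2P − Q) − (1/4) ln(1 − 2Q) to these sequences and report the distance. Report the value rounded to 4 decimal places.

0.4444

Differing sites — 1:G/C (Tv); 3:C/T (Ti); 7:C/T (Ti); 8:A/G (Ti); 10:G/C (Tv); 16:C/T (Ti); 18:C/T (Ti).
Of the 7 differences, 5 transitions and 2 transversions over 22 sites: P = 5/22 = 0.227273, Q = 2/22 = 0.090909.
d = −0.5·ln(0.454545) − 0.25·ln(0.818182) = −0.5·(-0.788458) − 0.25·(-0.200670) = 0.4444.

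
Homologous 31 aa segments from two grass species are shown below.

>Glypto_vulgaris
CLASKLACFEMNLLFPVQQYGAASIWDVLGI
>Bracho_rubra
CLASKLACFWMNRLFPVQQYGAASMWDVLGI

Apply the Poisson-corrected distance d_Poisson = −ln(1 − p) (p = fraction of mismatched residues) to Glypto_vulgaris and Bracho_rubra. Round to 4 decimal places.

0.1018

Differing sites — 10:E/W; 13:L/R; 25:I/M.
p = 3/31 = 0.096774.
d = −ln(1 − 0.096774) = −ln(0.903226) = 0.1018.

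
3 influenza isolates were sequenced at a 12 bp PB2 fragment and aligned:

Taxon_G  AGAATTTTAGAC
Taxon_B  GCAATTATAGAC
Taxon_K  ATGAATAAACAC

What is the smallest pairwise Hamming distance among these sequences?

Pairwise Hamming distances:
  Taxon_G vs Taxon_B: 3
  Taxon_G vs Taxon_K: 6
  Taxon_B vs Taxon_K: 6
The smallest is 3, between Taxon_G and Taxon_B.

3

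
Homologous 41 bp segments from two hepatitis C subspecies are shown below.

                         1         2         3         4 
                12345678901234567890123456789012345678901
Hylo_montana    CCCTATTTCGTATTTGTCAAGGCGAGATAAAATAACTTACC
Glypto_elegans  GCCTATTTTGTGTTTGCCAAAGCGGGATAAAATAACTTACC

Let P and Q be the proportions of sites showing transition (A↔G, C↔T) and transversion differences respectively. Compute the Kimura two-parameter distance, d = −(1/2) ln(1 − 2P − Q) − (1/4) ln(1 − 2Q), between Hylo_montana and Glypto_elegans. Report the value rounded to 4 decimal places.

The sequences differ at positions 1 (C/G, transversion), 9 (C/T, transition), 12 (A/G, transition), 17 (T/C, transition), 21 (G/A, transition), 25 (A/G, transition).
Of the 6 differences, 5 transitions and 1 transversion over 41 sites: P = 5/41 = 0.121951, Q = 1/41 = 0.024390.
d = −0.5·ln(0.731708) − 0.25·ln(0.951220) = −0.5·(-0.312374) − 0.25·(-0.050010) = 0.1687.

0.1687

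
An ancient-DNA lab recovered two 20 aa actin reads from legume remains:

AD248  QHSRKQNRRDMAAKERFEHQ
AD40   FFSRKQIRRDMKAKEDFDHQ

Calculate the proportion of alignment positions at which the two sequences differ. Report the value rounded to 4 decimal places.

0.3000

The sequences differ at positions 1 (Q/F), 2 (H/F), 7 (N/I), 12 (A/K), 16 (R/D), 18 (E/D).
There are 6 differences over 20 sites, so p = 6/20 = 0.3000.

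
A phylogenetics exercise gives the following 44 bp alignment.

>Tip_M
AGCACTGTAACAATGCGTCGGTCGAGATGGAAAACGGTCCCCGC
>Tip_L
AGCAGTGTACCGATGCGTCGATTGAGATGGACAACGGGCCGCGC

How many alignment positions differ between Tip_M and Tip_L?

8

The sequences differ at positions 5 (C/G), 10 (A/C), 12 (A/G), 21 (G/A), 23 (C/T), 32 (A/C), 38 (T/G), 41 (C/G).
That gives 8 mismatches out of 44 aligned sites, so the Hamming distance is 8.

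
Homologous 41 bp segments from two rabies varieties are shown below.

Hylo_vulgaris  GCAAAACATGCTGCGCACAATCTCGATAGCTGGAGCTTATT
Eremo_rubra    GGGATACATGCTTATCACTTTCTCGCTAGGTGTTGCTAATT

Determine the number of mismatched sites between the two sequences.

Differing sites — 2:C/G; 3:A/G; 5:A/T; 13:G/T; 14:C/A; 15:G/T; 19:A/T; 20:A/T; 26:A/C; 30:C/G; 33:G/T; 34:A/T; 38:T/A.
That gives 13 mismatches out of 41 aligned sites, so the Hamming distance is 13.

13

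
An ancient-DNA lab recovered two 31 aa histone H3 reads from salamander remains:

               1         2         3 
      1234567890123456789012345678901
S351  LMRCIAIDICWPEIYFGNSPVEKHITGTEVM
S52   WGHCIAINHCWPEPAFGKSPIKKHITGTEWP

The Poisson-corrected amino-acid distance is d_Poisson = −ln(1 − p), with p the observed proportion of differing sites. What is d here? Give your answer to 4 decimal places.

0.4895

The sequences differ at positions 1 (L/W), 2 (M/G), 3 (R/H), 8 (D/N), 9 (I/H), 14 (I/P), 15 (Y/A), 18 (N/K), 21 (V/I), 22 (E/K), 30 (V/W), 31 (M/P).
p = 12/31 = 0.387097.
d = −ln(1 − 0.387097) = −ln(0.612903) = 0.4895.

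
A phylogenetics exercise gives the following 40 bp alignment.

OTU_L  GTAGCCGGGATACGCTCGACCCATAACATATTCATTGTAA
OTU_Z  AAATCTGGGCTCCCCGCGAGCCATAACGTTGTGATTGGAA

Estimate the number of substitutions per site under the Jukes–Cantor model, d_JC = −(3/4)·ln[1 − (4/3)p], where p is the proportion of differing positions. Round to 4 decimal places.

0.4715

The sequences differ at positions 1 (G/A), 2 (T/A), 4 (G/T), 6 (C/T), 10 (A/C), 12 (A/C), 14 (G/C), 16 (T/G), 20 (C/G), 28 (A/G), 30 (A/T), 31 (T/G), 33 (C/G), 38 (T/G).
p = 14/40 = 0.350000.
d = −0.75 · ln(1 − (4/3)·0.350000) = −0.75 · ln(0.533333) = −0.75 · (-0.628609) = 0.4715.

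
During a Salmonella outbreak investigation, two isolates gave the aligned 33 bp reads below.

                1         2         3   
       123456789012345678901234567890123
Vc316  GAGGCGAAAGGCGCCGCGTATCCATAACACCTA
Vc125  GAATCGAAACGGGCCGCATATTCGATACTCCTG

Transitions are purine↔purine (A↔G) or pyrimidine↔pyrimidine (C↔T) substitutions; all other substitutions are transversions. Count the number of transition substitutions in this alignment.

5

Differing sites — 3:G/A (Ti); 4:G/T (Tv); 10:G/C (Tv); 12:C/G (Tv); 18:G/A (Ti); 22:C/T (Ti); 24:A/G (Ti); 25:T/A (Tv); 26:A/T (Tv); 29:A/T (Tv); 33:A/G (Ti).
Of the 11 differences, 5 transitions and 6 transversions, so the answer is 5.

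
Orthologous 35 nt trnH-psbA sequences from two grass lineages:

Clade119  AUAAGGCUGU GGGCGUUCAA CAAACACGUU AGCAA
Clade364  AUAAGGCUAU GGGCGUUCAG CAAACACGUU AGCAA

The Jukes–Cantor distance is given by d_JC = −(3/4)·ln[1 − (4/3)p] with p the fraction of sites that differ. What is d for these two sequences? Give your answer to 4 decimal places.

0.0594

The sequences differ at positions 9 (G/A), 20 (A/G).
p = 2/35 = 0.057143.
d = −0.75 · ln(1 − (4/3)·0.057143) = −0.75 · ln(0.923809) = −0.75 · (-0.079250) = 0.0594.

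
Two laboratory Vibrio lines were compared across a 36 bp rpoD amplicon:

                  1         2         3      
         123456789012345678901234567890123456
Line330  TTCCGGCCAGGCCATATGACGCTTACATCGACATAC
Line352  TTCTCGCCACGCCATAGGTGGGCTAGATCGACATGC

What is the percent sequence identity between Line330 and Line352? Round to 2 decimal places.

72.22%

Mismatches occur at site 4 (C/T), site 5 (G/C), site 10 (G/C), site 17 (T/G), site 19 (A/T), site 20 (C/G), site 22 (C/G), site 23 (T/C), site 26 (C/G), site 35 (A/G).
26 of the 36 sites match, so the percent identity is 26/36 × 100 = 72.22%.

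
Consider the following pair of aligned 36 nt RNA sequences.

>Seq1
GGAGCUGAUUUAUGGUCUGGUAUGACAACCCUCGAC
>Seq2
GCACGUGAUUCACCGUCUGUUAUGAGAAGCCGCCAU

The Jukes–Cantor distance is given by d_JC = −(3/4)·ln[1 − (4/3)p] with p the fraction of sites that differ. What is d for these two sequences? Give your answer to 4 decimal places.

0.4408

The sequences differ at positions 2 (G/C), 4 (G/C), 5 (C/G), 11 (U/C), 13 (U/C), 14 (G/C), 20 (G/U), 26 (C/G), 29 (C/G), 32 (U/G), 34 (G/C), 36 (C/U).
p = 12/36 = 0.333333.
d = −0.75 · ln(1 − (4/3)·0.333333) = −0.75 · ln(0.555556) = −0.75 · (-0.587786) = 0.4408.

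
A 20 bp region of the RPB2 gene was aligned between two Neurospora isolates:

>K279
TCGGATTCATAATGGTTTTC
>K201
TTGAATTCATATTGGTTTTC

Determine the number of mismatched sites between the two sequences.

Differing sites — 2:C/T; 4:G/A; 12:A/T.
That gives 3 mismatches out of 20 aligned sites, so the Hamming distance is 3.

3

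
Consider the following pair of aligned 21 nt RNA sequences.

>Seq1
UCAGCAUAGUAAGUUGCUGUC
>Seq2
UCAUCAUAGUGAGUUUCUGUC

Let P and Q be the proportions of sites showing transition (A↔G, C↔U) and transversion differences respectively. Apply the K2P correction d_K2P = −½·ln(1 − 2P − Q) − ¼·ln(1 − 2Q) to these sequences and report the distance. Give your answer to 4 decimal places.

The sequences differ at positions 4 (G/U, transversion), 11 (A/G, transition), 16 (G/U, transversion).
Of the 3 differences, 1 transition and 2 transversions over 21 sites: P = 1/21 = 0.047619, Q = 2/21 = 0.095238.
d = −0.5·ln(0.809524) − 0.25·ln(0.809524) = −0.5·(-0.211309) − 0.25·(-0.211309) = 0.1585.

0.1585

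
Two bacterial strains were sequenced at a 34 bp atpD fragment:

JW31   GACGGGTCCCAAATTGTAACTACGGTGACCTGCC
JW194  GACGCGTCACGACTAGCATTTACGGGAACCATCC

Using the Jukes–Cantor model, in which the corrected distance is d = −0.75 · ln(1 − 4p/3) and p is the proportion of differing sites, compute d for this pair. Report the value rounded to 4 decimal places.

0.4770

The sequences differ at positions 5 (G/C), 9 (C/A), 11 (A/G), 13 (A/C), 15 (T/A), 17 (T/C), 19 (A/T), 20 (C/T), 26 (T/G), 27 (G/A), 31 (T/A), 32 (G/T).
p = 12/34 = 0.352941.
d = −0.75 · ln(1 − (4/3)·0.352941) = −0.75 · ln(0.529412) = −0.75 · (-0.635988) = 0.4770.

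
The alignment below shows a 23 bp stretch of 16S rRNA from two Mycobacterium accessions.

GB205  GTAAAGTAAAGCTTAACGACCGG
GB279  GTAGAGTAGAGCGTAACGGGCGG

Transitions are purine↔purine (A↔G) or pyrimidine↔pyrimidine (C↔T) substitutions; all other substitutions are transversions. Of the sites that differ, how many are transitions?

The sequences differ at positions 4 (A/G, transition), 9 (A/G, transition), 13 (T/G, transversion), 19 (A/G, transition), 20 (C/G, transversion).
Of the 5 differences, 3 transitions and 2 transversions, so the answer is 3.

3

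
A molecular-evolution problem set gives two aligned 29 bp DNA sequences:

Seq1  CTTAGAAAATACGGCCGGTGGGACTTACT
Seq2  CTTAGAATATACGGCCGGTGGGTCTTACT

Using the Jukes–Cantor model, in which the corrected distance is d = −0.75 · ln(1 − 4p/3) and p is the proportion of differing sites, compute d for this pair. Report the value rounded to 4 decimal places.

0.0723

The sequences differ at positions 8 (A/T), 23 (A/T).
p = 2/29 = 0.068966.
d = −0.75 · ln(1 − (4/3)·0.068966) = −0.75 · ln(0.908045) = −0.75 · (-0.096461) = 0.0723.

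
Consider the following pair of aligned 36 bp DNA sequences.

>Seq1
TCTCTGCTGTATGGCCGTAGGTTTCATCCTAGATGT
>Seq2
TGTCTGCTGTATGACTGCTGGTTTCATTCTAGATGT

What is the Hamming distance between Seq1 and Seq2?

The sequences differ at positions 2 (C/G), 14 (G/A), 16 (C/T), 18 (T/C), 19 (A/T), 28 (C/T).
That gives 6 mismatches out of 36 aligned sites, so the Hamming distance is 6.

6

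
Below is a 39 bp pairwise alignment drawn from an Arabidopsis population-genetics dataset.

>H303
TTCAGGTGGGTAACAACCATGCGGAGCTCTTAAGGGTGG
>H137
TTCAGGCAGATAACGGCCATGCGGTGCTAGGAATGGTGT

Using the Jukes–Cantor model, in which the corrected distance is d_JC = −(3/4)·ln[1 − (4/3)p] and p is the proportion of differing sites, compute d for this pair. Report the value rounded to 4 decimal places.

The sequences differ at positions 7 (T/C), 8 (G/A), 10 (G/A), 15 (A/G), 16 (A/G), 25 (A/T), 29 (C/A), 30 (T/G), 31 (T/G), 34 (G/T), 39 (G/T).
p = 11/39 = 0.282051.
d = −0.75 · ln(1 − (4/3)·0.282051) = −0.75 · ln(0.623932) = −0.75 · (-0.471714) = 0.3538.

0.3538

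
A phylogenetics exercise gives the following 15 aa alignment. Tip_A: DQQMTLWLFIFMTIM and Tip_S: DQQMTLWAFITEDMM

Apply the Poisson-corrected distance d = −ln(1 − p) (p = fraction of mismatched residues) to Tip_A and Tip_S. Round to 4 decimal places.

Mismatches occur at site 8 (L↔A), site 11 (F↔T), site 12 (M↔E), site 13 (T↔D), site 14 (I↔M).
p = 5/15 = 0.333333.
d = −ln(1 − 0.333333) = −ln(0.666667) = 0.4055.

0.4055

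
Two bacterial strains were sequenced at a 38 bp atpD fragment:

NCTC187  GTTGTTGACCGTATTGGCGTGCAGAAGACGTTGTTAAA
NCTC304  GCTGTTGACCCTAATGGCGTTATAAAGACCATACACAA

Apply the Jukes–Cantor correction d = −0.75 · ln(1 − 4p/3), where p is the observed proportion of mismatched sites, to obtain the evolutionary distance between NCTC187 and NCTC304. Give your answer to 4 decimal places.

0.4568

Differing sites — 2:T/C; 11:G/C; 14:T/A; 21:G/T; 22:C/A; 23:A/T; 24:G/A; 30:G/C; 31:T/A; 33:G/A; 34:T/C; 35:T/A; 36:A/C.
p = 13/38 = 0.342105.
d = −0.75 · ln(1 − (4/3)·0.342105) = −0.75 · ln(0.543860) = −0.75 · (-0.609063) = 0.4568.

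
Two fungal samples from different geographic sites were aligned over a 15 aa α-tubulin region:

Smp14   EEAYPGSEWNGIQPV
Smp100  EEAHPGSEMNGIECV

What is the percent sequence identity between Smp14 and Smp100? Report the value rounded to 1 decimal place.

73.3%

Differing sites — 4:Y/H; 9:W/M; 13:Q/E; 14:P/C.
11 of the 15 sites match, so the percent identity is 11/15 × 100 = 73.3%.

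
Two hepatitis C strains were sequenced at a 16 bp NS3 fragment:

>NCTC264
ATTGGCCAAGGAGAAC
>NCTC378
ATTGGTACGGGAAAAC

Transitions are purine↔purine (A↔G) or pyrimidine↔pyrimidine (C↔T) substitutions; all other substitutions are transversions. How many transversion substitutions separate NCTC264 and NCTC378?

Mismatches occur at site 6 (C↔T, transition), site 7 (C↔A, transversion), site 8 (A↔C, transversion), site 9 (A↔G, transition), site 13 (G↔A, transition).
Of the 5 differences, 3 transitions and 2 transversions, so the answer is 2.

2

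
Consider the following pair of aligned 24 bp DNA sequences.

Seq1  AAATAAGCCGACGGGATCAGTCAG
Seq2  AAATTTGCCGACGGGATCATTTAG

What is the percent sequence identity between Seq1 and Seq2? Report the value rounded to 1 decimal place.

The sequences differ at positions 5 (A/T), 6 (A/T), 20 (G/T), 22 (C/T).
20 of the 24 sites match, so the percent identity is 20/24 × 100 = 83.3%.

83.3%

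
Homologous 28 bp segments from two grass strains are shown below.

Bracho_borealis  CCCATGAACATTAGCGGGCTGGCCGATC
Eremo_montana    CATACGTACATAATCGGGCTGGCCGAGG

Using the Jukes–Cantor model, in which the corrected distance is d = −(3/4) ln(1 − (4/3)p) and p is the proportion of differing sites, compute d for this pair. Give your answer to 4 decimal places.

0.3597

Differing sites — 2:C/A; 3:C/T; 5:T/C; 7:A/T; 12:T/A; 14:G/T; 27:T/G; 28:C/G.
p = 8/28 = 0.285714.
d = −0.75 · ln(1 − (4/3)·0.285714) = −0.75 · ln(0.619048) = −0.75 · (-0.479572) = 0.3597.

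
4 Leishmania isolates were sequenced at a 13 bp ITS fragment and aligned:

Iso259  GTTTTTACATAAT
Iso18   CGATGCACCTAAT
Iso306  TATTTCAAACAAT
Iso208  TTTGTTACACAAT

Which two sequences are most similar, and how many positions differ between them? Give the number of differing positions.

3

Pairwise Hamming distances:
  Iso259 vs Iso18: 6
  Iso259 vs Iso306: 5
  Iso259 vs Iso208: 3
  Iso18 vs Iso306: 7
  Iso18 vs Iso208: 8
  Iso306 vs Iso208: 4
The smallest is 3, between Iso259 and Iso208.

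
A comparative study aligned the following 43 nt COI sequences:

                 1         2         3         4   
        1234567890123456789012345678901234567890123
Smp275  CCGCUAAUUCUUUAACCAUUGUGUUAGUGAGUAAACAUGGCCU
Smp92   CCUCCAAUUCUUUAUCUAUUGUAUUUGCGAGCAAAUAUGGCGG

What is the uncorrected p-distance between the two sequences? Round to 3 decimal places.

Differing sites — 3:G/U; 5:U/C; 15:A/U; 17:C/U; 23:G/A; 26:A/U; 28:U/C; 32:U/C; 36:C/U; 42:C/G; 43:U/G.
There are 11 differences over 43 sites, so p = 11/43 = 0.256.

0.256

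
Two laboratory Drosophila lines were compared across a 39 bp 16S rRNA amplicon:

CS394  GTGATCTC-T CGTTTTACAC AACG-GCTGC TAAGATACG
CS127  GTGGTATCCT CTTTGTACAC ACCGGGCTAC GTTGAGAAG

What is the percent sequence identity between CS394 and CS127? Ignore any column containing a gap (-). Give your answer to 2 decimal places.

70.27%

Excluding the 2 gap columns leaves 37 comparable sites.
Differing sites — 4:A/G; 6:C/A; 12:G/T; 15:T/G; 22:A/C; 29:G/A; 31:T/G; 32:A/T; 33:A/T; 36:T/G; 38:C/A.
26 of the 37 comparable sites match, so the percent identity is 26/37 × 100 = 70.27%.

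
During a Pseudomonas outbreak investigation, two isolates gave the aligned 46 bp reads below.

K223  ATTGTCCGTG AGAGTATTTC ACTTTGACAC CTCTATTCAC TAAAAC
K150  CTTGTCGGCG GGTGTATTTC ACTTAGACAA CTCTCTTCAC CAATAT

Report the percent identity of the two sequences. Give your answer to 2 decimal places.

76.09%

Differing sites — 1:A/C; 7:C/G; 9:T/C; 11:A/G; 13:A/T; 25:T/A; 30:C/A; 35:A/C; 41:T/C; 44:A/T; 46:C/T.
35 of the 46 sites match, so the percent identity is 35/46 × 100 = 76.09%.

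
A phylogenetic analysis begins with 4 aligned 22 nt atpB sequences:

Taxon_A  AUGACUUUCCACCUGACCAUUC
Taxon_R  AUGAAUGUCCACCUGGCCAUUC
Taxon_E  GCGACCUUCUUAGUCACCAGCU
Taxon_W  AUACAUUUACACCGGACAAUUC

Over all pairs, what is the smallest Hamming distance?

Pairwise Hamming distances:
  Taxon_A vs Taxon_R: 3
  Taxon_A vs Taxon_E: 11
  Taxon_A vs Taxon_W: 6
  Taxon_R vs Taxon_E: 14
  Taxon_R vs Taxon_W: 7
  Taxon_E vs Taxon_W: 17
The smallest is 3, between Taxon_A and Taxon_R.

3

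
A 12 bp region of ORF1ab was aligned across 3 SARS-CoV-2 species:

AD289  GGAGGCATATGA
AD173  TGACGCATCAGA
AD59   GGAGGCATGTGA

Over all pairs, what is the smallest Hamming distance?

1

Pairwise Hamming distances:
  AD289 vs AD173: 4
  AD289 vs AD59: 1
  AD173 vs AD59: 4
The smallest is 1, between AD289 and AD59.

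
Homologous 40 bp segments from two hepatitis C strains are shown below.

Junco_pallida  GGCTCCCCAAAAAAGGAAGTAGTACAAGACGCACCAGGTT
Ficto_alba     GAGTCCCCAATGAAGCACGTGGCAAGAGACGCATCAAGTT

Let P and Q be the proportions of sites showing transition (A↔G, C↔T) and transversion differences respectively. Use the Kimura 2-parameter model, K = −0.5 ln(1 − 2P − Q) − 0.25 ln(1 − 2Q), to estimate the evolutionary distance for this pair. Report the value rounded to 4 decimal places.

0.3941

The sequences differ at positions 2 (G/A, transition), 3 (C/G, transversion), 11 (A/T, transversion), 12 (A/G, transition), 16 (G/C, transversion), 18 (A/C, transversion), 21 (A/G, transition), 23 (T/C, transition), 25 (C/A, transversion), 26 (A/G, transition), 34 (C/T, transition), 37 (G/A, transition).
Of the 12 differences, 7 transitions and 5 transversions over 40 sites: P = 7/40 = 0.175000, Q = 5/40 = 0.125000.
d = −0.5·ln(0.525000) − 0.25·ln(0.750000) = −0.5·(-0.644357) − 0.25·(-0.287682) = 0.3941.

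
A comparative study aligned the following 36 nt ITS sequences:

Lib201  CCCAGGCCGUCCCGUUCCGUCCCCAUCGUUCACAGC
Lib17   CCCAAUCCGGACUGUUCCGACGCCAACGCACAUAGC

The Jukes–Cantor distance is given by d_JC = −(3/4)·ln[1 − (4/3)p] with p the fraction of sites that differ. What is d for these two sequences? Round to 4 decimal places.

0.3924

Mismatches occur at site 5 (G↔A), site 6 (G↔U), site 10 (U↔G), site 11 (C↔A), site 13 (C↔U), site 20 (U↔A), site 22 (C↔G), site 26 (U↔A), site 29 (U↔C), site 30 (U↔A), site 33 (C↔U).
p = 11/36 = 0.305556.
d = −0.75 · ln(1 − (4/3)·0.305556) = −0.75 · ln(0.592592) = −0.75 · (-0.523249) = 0.3924.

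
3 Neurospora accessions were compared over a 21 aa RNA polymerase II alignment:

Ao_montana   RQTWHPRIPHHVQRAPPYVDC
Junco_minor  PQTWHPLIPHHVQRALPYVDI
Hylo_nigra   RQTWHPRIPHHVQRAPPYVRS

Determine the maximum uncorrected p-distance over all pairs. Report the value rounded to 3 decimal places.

0.238

Pairwise Hamming distances:
  Ao_montana vs Junco_minor: 4
  Ao_montana vs Hylo_nigra: 2
  Junco_minor vs Hylo_nigra: 5
The largest is 5 mismatches, between Junco_minor and Hylo_nigra; p = 5/21 = 0.238.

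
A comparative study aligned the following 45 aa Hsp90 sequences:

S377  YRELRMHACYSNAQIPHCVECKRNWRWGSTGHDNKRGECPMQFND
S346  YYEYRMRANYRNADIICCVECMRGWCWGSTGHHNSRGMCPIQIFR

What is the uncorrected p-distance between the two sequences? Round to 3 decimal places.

0.400

The sequences differ at positions 2 (R/Y), 4 (L/Y), 7 (H/R), 9 (C/N), 11 (S/R), 14 (Q/D), 16 (P/I), 17 (H/C), 22 (K/M), 24 (N/G), 26 (R/C), 33 (D/H), 35 (K/S), 38 (E/M), 41 (M/I), 43 (F/I), 44 (N/F), 45 (D/R).
There are 18 differences over 45 sites, so p = 18/45 = 0.400.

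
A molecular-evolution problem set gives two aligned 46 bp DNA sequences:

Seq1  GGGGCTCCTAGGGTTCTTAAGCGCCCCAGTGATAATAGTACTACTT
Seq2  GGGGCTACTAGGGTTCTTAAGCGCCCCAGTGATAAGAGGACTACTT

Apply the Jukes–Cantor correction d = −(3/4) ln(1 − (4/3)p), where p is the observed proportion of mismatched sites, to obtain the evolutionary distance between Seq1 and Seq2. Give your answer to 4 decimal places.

The sequences differ at positions 7 (C/A), 36 (T/G), 39 (T/G).
p = 3/46 = 0.065217.
d = −0.75 · ln(1 − (4/3)·0.065217) = −0.75 · ln(0.913044) = −0.75 · (-0.090971) = 0.0682.

0.0682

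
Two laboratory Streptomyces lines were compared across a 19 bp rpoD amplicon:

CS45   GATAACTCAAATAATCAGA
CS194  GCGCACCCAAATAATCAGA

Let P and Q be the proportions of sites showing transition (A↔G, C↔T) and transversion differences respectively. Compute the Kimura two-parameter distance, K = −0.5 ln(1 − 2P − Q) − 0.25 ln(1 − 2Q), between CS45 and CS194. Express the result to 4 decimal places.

0.2476

Differing sites — 2:A/C (Tv); 3:T/G (Tv); 4:A/C (Tv); 7:T/C (Ti).
Of the 4 differences, 1 transition and 3 transversions over 19 sites: P = 1/19 = 0.052632, Q = 3/19 = 0.157895.
d = −0.5·ln(0.736841) − 0.25·ln(0.684210) = −0.5·(-0.305383) − 0.25·(-0.379490) = 0.2476.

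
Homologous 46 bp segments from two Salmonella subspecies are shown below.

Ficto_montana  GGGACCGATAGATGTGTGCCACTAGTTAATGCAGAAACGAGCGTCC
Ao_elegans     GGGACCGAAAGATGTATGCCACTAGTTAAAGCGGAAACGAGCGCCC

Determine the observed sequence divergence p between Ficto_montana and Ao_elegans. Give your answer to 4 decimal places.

Differing sites — 9:T/A; 16:G/A; 30:T/A; 33:A/G; 44:T/C.
There are 5 differences over 46 sites, so p = 5/46 = 0.1087.

0.1087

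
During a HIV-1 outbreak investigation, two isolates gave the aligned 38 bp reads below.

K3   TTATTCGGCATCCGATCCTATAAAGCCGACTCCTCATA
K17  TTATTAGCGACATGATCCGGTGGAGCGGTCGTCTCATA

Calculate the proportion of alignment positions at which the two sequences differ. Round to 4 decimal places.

Differing sites — 6:C/A; 8:G/C; 9:C/G; 11:T/C; 12:C/A; 13:C/T; 19:T/G; 20:A/G; 22:A/G; 23:A/G; 27:C/G; 29:A/T; 31:T/G; 32:C/T.
There are 14 differences over 38 sites, so p = 14/38 = 0.3684.

0.3684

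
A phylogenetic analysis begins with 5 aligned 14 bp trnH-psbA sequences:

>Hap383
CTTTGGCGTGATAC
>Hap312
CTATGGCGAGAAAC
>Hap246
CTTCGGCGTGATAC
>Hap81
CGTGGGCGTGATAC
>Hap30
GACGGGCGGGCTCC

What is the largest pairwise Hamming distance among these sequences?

Pairwise Hamming distances:
  Hap383 vs Hap312: 3
  Hap383 vs Hap246: 1
  Hap383 vs Hap81: 2
  Hap383 vs Hap30: 7
  Hap312 vs Hap246: 4
  Hap312 vs Hap81: 5
  Hap312 vs Hap30: 8
  Hap246 vs Hap81: 2
  Hap246 vs Hap30: 7
  Hap81 vs Hap30: 6
The largest is 8, between Hap312 and Hap30.

8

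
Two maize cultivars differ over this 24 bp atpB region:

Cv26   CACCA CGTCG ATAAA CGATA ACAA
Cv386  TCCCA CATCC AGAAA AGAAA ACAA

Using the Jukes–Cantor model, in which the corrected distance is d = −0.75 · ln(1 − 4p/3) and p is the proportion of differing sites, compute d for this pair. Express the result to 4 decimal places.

0.3694

The sequences differ at positions 1 (C/T), 2 (A/C), 7 (G/A), 10 (G/C), 12 (T/G), 16 (C/A), 19 (T/A).
p = 7/24 = 0.291667.
d = −0.75 · ln(1 − (4/3)·0.291667) = −0.75 · ln(0.611111) = −0.75 · (-0.492477) = 0.3694.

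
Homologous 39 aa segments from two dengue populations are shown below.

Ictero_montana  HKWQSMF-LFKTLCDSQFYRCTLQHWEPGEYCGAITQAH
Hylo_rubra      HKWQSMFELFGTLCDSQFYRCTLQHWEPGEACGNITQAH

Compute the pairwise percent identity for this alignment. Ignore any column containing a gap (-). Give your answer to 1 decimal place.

92.1%

Excluding the 1 gap column leaves 38 comparable sites.
Mismatches occur at site 11 (K/G), site 31 (Y/A), site 34 (A/N).
35 of the 38 comparable sites match, so the percent identity is 35/38 × 100 = 92.1%.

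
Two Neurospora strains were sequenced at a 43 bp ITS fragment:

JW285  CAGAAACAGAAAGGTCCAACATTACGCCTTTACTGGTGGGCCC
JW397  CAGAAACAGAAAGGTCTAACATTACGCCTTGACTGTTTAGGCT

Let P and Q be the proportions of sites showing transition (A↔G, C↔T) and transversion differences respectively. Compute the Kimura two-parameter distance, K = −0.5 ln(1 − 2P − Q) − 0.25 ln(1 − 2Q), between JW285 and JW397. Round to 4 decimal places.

Mismatches occur at site 17 (C→T, transition), site 31 (T→G, transversion), site 36 (G→T, transversion), site 38 (G→T, transversion), site 39 (G→A, transition), site 41 (C→G, transversion), site 43 (C→T, transition).
Of the 7 differences, 3 transitions and 4 transversions over 43 sites: P = 3/43 = 0.069767, Q = 4/43 = 0.093023.
d = −0.5·ln(0.767443) − 0.25·ln(0.813954) = −0.5·(-0.264691) − 0.25·(-0.205851) = 0.1838.

0.1838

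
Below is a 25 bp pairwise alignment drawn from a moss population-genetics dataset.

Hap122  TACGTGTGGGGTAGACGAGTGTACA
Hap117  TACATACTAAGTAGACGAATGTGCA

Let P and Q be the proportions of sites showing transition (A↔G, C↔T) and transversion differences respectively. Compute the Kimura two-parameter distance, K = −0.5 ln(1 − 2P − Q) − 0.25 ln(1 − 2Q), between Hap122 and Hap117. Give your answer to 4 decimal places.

Differing sites — 4:G/A (Ti); 6:G/A (Ti); 7:T/C (Ti); 8:G/T (Tv); 9:G/A (Ti); 10:G/A (Ti); 19:G/A (Ti); 23:A/G (Ti).
Of the 8 differences, 7 transitions and 1 transversion over 25 sites: P = 7/25 = 0.280000, Q = 1/25 = 0.040000.
d = −0.5·ln(0.400000) − 0.25·ln(0.920000) = −0.5·(-0.916291) − 0.25·(-0.083382) = 0.4790.

0.4790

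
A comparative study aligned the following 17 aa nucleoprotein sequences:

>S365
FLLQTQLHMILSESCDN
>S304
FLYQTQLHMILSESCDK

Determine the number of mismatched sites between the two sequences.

Differing sites — 3:L/Y; 17:N/K.
That gives 2 mismatches out of 17 aligned sites, so the Hamming distance is 2.

2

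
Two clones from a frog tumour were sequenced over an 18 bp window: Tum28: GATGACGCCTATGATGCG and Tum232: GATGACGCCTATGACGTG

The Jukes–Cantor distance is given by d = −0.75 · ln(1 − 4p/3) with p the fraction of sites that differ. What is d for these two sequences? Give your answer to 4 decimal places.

The sequences differ at positions 15 (T/C), 17 (C/T).
p = 2/18 = 0.111111.
d = −0.75 · ln(1 − (4/3)·0.111111) = −0.75 · ln(0.851852) = −0.75 · (-0.160342) = 0.1203.

0.1203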